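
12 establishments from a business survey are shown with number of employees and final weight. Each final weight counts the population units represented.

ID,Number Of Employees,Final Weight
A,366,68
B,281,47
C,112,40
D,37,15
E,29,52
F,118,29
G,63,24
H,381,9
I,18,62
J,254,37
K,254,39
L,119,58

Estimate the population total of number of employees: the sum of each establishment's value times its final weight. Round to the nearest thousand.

Weighted total = 366×68 + 281×47 + 112×40 + 37×15 + 29×52 + 118×29 + 63×24 + 381×9 + 18×62 + 254×37 + 254×39 + 119×58
  = 80323

80000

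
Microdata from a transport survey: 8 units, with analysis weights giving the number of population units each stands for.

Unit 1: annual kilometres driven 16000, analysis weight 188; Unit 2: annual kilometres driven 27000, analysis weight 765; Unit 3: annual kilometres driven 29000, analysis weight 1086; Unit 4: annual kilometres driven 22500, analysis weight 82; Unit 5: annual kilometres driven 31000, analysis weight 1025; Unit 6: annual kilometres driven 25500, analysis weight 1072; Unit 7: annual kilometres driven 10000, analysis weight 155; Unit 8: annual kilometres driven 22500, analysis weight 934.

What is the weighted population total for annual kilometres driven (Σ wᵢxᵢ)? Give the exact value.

Weighted total = 16000×188 + 27000×765 + 29000×1086 + 22500×82 + 31000×1025 + 25500×1072 + 10000×155 + 22500×934
  = 3008000 + 20655000 + 31494000 + 1845000 + 31775000 + 27336000 + 1550000 + 21015000 = 138678000

138678000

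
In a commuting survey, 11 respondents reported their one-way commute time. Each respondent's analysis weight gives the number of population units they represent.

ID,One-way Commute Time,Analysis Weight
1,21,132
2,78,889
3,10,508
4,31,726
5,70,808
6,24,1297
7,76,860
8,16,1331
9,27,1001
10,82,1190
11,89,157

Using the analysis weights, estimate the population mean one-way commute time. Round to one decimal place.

Weighted sum = 21×132 + 78×889 + 10×508 + 31×726 + 70×808 + 24×1297 + 76×860 + 16×1331 + 27×1001 + 82×1190 + 89×157
  = 412624
Sum of weights = 8899
Weighted mean = 412624 / 8899 = 46.367457

46.4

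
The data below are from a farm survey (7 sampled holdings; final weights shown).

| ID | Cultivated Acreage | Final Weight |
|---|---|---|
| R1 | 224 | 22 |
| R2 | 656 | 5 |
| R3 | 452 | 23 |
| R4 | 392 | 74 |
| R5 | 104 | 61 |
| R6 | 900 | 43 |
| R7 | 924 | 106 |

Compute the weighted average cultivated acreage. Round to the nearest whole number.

Weighted sum = 224×22 + 656×5 + 452×23 + 392×74 + 104×61 + 900×43 + 924×106
  = 4928 + 3280 + 10396 + 29008 + 6344 + 38700 + 97944 = 190600
Sum of weights = 22 + 5 + 23 + 74 + 61 + 43 + 106 = 334
Weighted mean = 190600 / 334 = 570.65868

571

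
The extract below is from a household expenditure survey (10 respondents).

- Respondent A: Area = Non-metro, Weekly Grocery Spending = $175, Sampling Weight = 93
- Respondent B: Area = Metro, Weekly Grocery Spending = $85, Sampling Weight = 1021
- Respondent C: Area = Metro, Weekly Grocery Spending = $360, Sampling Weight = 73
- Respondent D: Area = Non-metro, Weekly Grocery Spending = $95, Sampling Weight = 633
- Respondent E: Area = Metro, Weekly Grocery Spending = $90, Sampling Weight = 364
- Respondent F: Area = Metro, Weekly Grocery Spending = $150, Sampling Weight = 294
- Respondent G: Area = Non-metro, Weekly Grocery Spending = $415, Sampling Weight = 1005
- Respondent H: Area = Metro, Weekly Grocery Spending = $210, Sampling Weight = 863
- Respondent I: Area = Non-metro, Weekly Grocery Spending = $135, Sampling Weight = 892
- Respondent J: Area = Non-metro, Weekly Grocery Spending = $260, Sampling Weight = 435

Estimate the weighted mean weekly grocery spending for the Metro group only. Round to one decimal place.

Metro rows: B, C, E, F, H
Weighted sum = 85×1021 + 360×73 + 90×364 + 150×294 + 210×863
  = 86785 + 26280 + 32760 + 44100 + 181230 = 371155
Sum of weights = 1021 + 73 + 364 + 294 + 863 = 2615
Weighted mean = 371155 / 2615 = 141.93308

141.9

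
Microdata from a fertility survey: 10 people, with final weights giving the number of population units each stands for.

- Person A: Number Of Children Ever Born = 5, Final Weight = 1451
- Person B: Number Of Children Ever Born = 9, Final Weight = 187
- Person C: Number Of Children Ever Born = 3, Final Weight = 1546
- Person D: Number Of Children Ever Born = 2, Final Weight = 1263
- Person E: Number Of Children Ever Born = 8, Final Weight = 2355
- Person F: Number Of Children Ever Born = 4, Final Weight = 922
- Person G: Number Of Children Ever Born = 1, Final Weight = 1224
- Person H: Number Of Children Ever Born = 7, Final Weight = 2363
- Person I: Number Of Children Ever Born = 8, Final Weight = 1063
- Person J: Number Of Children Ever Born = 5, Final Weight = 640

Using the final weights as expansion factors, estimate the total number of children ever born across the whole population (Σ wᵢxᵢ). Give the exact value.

68099

Weighted total = 5×1451 + 9×187 + 3×1546 + 2×1263 + 8×2355 + 4×922 + 1×1224 + 7×2363 + 8×1063 + 5×640
  = 68099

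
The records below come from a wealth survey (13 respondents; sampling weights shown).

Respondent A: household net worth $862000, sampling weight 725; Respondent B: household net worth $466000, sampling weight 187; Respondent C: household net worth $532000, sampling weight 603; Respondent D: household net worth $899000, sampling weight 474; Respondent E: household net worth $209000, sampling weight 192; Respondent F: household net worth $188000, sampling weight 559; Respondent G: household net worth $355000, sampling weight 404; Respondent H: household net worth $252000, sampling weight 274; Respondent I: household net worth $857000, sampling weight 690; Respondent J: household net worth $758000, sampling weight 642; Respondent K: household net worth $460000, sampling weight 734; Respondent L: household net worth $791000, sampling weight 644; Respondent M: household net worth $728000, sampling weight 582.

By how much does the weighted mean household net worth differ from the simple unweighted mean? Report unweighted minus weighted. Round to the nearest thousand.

-55000

Unweighted sum = 7357000
Unweighted mean = 7357000 / 13 = 565923.08
Weighted sum = 4165408000
Sum of weights = 6710
Weighted mean = 4165408000 / 6710 = 620776.15
Difference (unweighted minus weighted) = -54853.078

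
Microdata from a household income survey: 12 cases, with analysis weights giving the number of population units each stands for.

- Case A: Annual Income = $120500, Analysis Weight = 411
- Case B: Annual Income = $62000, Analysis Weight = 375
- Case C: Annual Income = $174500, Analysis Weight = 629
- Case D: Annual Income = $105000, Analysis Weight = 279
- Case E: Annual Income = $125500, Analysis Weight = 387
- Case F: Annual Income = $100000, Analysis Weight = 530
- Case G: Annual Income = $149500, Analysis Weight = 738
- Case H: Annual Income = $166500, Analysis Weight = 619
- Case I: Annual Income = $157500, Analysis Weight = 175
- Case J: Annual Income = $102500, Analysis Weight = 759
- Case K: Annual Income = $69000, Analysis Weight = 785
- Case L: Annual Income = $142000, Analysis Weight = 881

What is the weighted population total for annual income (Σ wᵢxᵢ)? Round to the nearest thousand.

811421000

Weighted total = 120500×411 + 62000×375 + 174500×629 + 105000×279 + 125500×387 + 100000×530 + 149500×738 + 166500×619 + 157500×175 + 102500×759 + 69000×785 + 142000×881
  = 49525500 + 23250000 + 109760500 + 29295000 + 48568500 + 53000000 + 110331000 + 103063500 + 27562500 + 77797500 + 54165000 + 125102000 = 811421000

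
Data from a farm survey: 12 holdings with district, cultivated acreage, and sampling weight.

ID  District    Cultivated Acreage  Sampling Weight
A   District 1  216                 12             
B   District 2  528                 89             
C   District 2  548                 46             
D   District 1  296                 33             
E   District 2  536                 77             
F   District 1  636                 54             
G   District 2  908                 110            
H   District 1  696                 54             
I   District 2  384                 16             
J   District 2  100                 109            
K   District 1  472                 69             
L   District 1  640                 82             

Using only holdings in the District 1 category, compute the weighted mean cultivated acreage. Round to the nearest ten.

District 1 rows: A, D, F, H, K, L
Weighted sum = 216×12 + 296×33 + 636×54 + 696×54 + 472×69 + 640×82
  = 169336
Sum of weights = 12 + 33 + 54 + 54 + 69 + 82 = 304
Weighted mean = 169336 / 304 = 557.02632

560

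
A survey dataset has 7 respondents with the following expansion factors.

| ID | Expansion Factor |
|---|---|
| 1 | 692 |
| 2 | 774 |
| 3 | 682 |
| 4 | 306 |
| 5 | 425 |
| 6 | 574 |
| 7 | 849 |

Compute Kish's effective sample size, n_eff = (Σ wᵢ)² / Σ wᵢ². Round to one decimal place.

6.5

Σ wᵢ = 692 + 774 + 682 + 306 + 425 + 574 + 849 = 4302
Σ wᵢ² = 478864 + 599076 + 465124 + 93636 + 180625 + 329476 + 720801 = 2867602
n_eff = 4302² / 2867602 = 18507204 / 2867602 = 6.4538956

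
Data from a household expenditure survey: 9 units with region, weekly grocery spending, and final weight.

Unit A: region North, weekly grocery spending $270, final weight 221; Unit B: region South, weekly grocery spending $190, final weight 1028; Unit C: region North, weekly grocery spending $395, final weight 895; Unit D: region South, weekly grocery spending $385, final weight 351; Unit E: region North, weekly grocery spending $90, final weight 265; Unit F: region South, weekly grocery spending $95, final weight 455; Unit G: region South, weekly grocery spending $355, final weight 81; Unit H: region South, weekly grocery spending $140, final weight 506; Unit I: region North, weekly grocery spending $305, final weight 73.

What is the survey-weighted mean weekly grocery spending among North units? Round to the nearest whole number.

North rows: A, C, E, I
Weighted sum = 270×221 + 395×895 + 90×265 + 305×73
  = 59670 + 353525 + 23850 + 22265 = 459310
Sum of weights = 221 + 895 + 265 + 73 = 1454
Weighted mean = 459310 / 1454 = 315.89409

316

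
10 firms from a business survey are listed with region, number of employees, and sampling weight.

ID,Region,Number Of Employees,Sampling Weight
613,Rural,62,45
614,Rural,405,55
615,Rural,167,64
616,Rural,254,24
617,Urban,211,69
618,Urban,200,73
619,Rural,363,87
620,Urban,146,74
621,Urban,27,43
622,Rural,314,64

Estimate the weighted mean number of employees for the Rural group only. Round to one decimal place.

275.9

Rural rows: 613, 614, 615, 616, 619, 622
Weighted sum = 62×45 + 405×55 + 167×64 + 254×24 + 363×87 + 314×64
  = 93526
Sum of weights = 45 + 55 + 64 + 24 + 87 + 64 = 339
Weighted mean = 93526 / 339 = 275.88791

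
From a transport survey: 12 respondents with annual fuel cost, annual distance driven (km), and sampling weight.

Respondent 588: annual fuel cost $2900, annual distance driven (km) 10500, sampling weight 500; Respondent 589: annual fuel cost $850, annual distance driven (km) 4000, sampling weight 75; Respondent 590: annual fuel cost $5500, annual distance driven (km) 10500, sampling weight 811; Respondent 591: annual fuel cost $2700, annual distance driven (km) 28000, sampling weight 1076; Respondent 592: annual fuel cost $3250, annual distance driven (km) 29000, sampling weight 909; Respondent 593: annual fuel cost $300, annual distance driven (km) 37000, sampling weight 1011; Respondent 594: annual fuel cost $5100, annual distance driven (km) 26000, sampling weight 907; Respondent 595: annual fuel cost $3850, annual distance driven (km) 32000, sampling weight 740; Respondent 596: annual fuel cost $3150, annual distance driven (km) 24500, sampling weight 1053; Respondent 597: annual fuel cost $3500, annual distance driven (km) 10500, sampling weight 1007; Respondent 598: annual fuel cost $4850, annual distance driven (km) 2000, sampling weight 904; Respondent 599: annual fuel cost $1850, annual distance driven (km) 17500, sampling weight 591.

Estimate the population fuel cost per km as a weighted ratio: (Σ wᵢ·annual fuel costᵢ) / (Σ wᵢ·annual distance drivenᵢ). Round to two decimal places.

0.16

Σ wᵢ·y = 2900×500 + 850×75 + 5500×811 + 2700×1076 + 3250×909 + 300×1011 + 5100×907 + 3850×740 + 3150×1053 + 3500×1007 + 4850×904 + 1850×591
  = 1450000 + 63750 + 4460500 + 2905200 + 2954250 + 303300 + 4625700 + 2849000 + 3316950 + 3524500 + 4384400 + 1093350 = 31930900
Σ wᵢ·x = 10500×500 + 4000×75 + 10500×811 + 28000×1076 + 29000×909 + 37000×1011 + 26000×907 + 32000×740 + 24500×1053 + 10500×1007 + 2000×904 + 17500×591
  = 5250000 + 300000 + 8515500 + 30128000 + 26361000 + 37407000 + 23582000 + 23680000 + 25798500 + 10573500 + 1808000 + 10342500 = 203746000
Ratio = 31930900 / 203746000 = 0.15671915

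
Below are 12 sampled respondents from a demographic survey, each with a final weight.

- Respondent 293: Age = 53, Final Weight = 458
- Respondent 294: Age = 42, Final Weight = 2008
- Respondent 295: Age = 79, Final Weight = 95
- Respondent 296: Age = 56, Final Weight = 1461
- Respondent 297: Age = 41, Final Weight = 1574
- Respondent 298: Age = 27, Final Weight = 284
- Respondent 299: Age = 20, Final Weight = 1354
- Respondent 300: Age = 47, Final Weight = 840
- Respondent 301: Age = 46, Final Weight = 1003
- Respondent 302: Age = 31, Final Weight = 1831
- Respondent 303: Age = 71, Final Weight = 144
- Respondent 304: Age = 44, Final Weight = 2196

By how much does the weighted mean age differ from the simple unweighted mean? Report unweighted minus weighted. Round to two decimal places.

5.17

Unweighted sum = 53 + 42 + 79 + 56 + 41 + 27 + 20 + 47 + 46 + 31 + 71 + 44 = 557
Unweighted mean = 557 / 12 = 46.416667
Weighted sum = 53×458 + 42×2008 + 79×95 + 56×1461 + 41×1574 + 27×284 + 20×1354 + 47×840 + 46×1003 + 31×1831 + 71×144 + 44×2196
  = 24274 + 84336 + 7505 + 81816 + 64534 + 7668 + 27080 + 39480 + 46138 + 56761 + 10224 + 96624 = 546440
Sum of weights = 458 + 2008 + 95 + 1461 + 1574 + 284 + 1354 + 840 + 1003 + 1831 + 144 + 2196 = 13248
Weighted mean = 546440 / 13248 = 41.246981
Difference (unweighted minus weighted) = 5.169686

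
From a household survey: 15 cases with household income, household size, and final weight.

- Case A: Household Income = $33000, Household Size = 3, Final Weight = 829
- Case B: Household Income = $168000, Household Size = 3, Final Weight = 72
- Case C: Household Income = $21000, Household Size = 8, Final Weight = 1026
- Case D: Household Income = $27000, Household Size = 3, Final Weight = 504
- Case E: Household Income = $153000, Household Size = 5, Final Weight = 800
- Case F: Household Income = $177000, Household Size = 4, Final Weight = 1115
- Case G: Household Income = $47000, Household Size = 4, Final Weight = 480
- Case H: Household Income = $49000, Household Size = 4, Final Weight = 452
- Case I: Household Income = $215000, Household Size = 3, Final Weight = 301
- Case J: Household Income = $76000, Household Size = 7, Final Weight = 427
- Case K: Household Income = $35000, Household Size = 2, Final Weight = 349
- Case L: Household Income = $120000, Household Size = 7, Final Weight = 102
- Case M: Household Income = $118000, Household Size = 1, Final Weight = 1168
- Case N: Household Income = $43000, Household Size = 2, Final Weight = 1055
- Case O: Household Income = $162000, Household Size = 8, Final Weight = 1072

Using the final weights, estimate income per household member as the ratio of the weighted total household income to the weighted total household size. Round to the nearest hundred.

22000

Σ wᵢ·y = 917545000
Σ wᵢ·x = 41769
Ratio = 917545000 / 41769 = 21967.129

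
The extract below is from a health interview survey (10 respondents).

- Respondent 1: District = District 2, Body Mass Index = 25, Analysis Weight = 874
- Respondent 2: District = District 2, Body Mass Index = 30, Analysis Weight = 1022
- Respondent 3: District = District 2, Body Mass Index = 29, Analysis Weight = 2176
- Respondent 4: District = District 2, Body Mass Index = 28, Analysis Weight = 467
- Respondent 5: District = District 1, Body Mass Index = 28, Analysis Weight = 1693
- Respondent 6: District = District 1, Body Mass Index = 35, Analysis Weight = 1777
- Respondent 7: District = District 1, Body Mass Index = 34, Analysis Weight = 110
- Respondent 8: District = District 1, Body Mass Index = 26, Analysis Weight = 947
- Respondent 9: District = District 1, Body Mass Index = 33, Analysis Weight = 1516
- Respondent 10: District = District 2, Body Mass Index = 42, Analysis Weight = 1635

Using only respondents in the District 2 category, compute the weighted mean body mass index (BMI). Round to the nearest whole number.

District 2 rows: 1, 2, 3, 4, 10
Weighted sum = 25×874 + 30×1022 + 29×2176 + 28×467 + 42×1635
  = 21850 + 30660 + 63104 + 13076 + 68670 = 197360
Sum of weights = 874 + 1022 + 2176 + 467 + 1635 = 6174
Weighted mean = 197360 / 6174 = 31.96631

32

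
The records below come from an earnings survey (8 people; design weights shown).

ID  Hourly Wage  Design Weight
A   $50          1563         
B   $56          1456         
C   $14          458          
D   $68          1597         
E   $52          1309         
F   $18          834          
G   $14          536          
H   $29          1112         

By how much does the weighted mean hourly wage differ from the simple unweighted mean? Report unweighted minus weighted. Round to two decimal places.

Unweighted sum = 50 + 56 + 14 + 68 + 52 + 18 + 14 + 29 = 301
Unweighted mean = 301 / 8 = 37.625
Weighted sum = 50×1563 + 56×1456 + 14×458 + 68×1597 + 52×1309 + 18×834 + 14×536 + 29×1112
  = 397526
Sum of weights = 1563 + 1456 + 458 + 1597 + 1309 + 834 + 536 + 1112 = 8865
Weighted mean = 397526 / 8865 = 44.842188
Difference (unweighted minus weighted) = -7.2171884

-7.22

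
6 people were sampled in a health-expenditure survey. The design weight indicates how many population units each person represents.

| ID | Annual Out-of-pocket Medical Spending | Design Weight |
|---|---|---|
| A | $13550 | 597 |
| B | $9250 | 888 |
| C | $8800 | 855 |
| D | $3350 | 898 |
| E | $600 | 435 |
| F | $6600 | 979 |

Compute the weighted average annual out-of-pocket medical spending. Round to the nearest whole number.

Weighted sum = 13550×597 + 9250×888 + 8800×855 + 3350×898 + 600×435 + 6600×979
  = 33558050
Sum of weights = 597 + 888 + 855 + 898 + 435 + 979 = 4652
Weighted mean = 33558050 / 4652 = 7213.6823

7214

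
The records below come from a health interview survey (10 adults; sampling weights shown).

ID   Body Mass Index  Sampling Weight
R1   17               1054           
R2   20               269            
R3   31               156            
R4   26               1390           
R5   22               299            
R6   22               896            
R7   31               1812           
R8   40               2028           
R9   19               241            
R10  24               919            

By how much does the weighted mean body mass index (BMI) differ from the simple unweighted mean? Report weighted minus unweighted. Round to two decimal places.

Unweighted sum = 17 + 20 + 31 + 26 + 22 + 22 + 31 + 40 + 19 + 24 = 252
Unweighted mean = 252 / 10 = 25.2
Weighted sum = 17×1054 + 20×269 + 31×156 + 26×1390 + 22×299 + 22×896 + 31×1812 + 40×2028 + 19×241 + 24×919
  = 17918 + 5380 + 4836 + 36140 + 6578 + 19712 + 56172 + 81120 + 4579 + 22056 = 254491
Sum of weights = 1054 + 269 + 156 + 1390 + 299 + 896 + 1812 + 2028 + 241 + 919 = 9064
Weighted mean = 254491 / 9064 = 28.077118
Difference (weighted minus unweighted) = 2.8771183

2.88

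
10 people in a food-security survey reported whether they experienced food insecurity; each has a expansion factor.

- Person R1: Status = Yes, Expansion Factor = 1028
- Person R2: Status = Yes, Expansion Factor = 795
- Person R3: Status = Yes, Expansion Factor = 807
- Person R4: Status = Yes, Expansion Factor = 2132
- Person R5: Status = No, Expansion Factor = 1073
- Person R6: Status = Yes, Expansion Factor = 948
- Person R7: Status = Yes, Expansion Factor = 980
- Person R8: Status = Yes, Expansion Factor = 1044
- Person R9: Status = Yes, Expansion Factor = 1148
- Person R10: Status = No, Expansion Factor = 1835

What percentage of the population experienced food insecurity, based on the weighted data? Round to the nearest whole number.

Sum of weights for 'Yes' = 1028 + 795 + 807 + 2132 + 948 + 980 + 1044 + 1148 = 8882
Total weight = 11790
Weighted proportion = 8882 / 11790 = 0.7533503 → 75.33503%

75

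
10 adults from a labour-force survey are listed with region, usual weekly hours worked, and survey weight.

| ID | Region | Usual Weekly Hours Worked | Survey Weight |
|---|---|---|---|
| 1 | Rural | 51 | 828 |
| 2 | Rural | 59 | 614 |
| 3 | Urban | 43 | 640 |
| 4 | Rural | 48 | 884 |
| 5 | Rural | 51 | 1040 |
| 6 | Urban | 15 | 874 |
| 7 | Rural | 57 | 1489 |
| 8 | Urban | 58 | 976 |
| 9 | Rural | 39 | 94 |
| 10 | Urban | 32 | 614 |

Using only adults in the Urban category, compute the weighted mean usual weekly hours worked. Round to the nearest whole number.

Urban rows: 3, 6, 8, 10
Weighted sum = 43×640 + 15×874 + 58×976 + 32×614
  = 27520 + 13110 + 56608 + 19648 = 116886
Sum of weights = 640 + 874 + 976 + 614 = 3104
Weighted mean = 116886 / 3104 = 37.656572

38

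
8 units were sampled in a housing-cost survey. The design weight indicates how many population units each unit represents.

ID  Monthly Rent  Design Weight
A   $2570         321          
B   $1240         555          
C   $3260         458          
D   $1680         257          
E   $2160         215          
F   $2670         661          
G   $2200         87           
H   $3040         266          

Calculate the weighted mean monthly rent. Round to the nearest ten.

Weighted sum = 2570×321 + 1240×555 + 3260×458 + 1680×257 + 2160×215 + 2670×661 + 2200×87 + 3040×266
  = 824970 + 688200 + 1493080 + 431760 + 464400 + 1764870 + 191400 + 808640 = 6667320
Sum of weights = 321 + 555 + 458 + 257 + 215 + 661 + 87 + 266 = 2820
Weighted mean = 6667320 / 2820 = 2364.2979

2360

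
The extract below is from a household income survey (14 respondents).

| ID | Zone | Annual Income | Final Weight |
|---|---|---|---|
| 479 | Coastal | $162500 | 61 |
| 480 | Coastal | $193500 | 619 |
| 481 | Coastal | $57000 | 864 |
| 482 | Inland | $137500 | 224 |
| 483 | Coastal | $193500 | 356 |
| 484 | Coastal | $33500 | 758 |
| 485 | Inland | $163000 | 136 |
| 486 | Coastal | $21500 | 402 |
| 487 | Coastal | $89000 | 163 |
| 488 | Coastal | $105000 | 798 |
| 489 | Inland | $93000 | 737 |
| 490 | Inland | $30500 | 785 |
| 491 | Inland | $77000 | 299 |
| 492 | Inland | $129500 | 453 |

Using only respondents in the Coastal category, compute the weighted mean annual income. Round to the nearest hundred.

Coastal rows: 479, 480, 481, 483, 484, 486, 487, 488
Weighted sum = 162500×61 + 193500×619 + 57000×864 + 193500×356 + 33500×758 + 21500×402 + 89000×163 + 105000×798
  = 380156000
Sum of weights = 61 + 619 + 864 + 356 + 758 + 402 + 163 + 798 = 4021
Weighted mean = 380156000 / 4021 = 94542.651

94500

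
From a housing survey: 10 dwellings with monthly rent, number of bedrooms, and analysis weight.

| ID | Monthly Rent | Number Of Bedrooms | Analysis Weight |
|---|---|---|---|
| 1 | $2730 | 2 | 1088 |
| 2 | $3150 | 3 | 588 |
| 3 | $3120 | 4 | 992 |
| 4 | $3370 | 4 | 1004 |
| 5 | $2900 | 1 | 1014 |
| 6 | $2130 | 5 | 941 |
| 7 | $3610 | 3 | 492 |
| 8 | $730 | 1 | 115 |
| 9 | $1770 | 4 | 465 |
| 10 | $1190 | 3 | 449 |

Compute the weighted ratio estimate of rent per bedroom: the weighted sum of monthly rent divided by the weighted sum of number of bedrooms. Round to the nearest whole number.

Σ wᵢ·y = 2730×1088 + 3150×588 + 3120×992 + 3370×1004 + 2900×1014 + 2130×941 + 3610×492 + 730×115 + 1770×465 + 1190×449
  = 2970240 + 1852200 + 3095040 + 3383480 + 2940600 + 2004330 + 1776120 + 83950 + 823050 + 534310 = 19463320
Σ wᵢ·x = 2×1088 + 3×588 + 4×992 + 4×1004 + 1×1014 + 5×941 + 3×492 + 1×115 + 4×465 + 3×449
  = 2176 + 1764 + 3968 + 4016 + 1014 + 4705 + 1476 + 115 + 1860 + 1347 = 22441
Ratio = 19463320 / 22441 = 867.31073

867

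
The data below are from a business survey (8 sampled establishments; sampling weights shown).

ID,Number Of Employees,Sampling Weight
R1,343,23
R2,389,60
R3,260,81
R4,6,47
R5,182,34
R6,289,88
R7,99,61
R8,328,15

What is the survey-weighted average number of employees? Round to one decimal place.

Weighted sum = 343×23 + 389×60 + 260×81 + 6×47 + 182×34 + 289×88 + 99×61 + 328×15
  = 7889 + 23340 + 21060 + 282 + 6188 + 25432 + 6039 + 4920 = 95150
Sum of weights = 23 + 60 + 81 + 47 + 34 + 88 + 61 + 15 = 409
Weighted mean = 95150 / 409 = 232.64059

232.6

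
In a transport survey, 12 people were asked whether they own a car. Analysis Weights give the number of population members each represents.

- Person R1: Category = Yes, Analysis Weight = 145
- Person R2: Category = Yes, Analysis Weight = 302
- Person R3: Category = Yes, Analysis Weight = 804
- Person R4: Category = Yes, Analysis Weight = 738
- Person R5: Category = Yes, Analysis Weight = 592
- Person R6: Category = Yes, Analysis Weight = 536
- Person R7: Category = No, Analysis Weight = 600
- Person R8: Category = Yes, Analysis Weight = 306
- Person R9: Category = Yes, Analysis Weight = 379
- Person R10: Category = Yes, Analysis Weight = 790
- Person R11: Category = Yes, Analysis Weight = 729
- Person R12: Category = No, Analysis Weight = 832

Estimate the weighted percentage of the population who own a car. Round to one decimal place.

Sum of weights for 'Yes' = 145 + 302 + 804 + 738 + 592 + 536 + 306 + 379 + 790 + 729 = 5321
Total weight = 6753
Weighted proportion = 5321 / 6753 = 0.7879461 → 78.79461%

78.8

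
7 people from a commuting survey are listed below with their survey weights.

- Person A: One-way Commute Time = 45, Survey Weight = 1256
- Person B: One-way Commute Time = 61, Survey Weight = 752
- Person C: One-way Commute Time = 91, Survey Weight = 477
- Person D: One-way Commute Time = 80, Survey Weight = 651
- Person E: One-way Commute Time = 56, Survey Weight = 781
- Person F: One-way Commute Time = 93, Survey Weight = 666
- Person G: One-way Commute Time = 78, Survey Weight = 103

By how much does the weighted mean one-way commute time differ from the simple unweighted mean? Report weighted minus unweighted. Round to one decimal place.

Unweighted sum = 504
Unweighted mean = 504 / 7 = 72
Weighted sum = 45×1256 + 61×752 + 91×477 + 80×651 + 56×781 + 93×666 + 78×103
  = 56520 + 45872 + 43407 + 52080 + 43736 + 61938 + 8034 = 311587
Sum of weights = 1256 + 752 + 477 + 651 + 781 + 666 + 103 = 4686
Weighted mean = 311587 / 4686 = 66.493171
Difference (weighted minus unweighted) = -5.5068289

-5.5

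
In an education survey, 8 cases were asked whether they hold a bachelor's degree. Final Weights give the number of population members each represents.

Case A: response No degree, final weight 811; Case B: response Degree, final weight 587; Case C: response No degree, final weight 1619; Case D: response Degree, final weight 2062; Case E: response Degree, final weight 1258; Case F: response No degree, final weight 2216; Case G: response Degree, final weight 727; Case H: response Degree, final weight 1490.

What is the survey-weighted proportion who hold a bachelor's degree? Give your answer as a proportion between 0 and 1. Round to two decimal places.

Sum of weights for 'Degree' = 587 + 2062 + 1258 + 727 + 1490 = 6124
Total weight = 811 + 587 + 1619 + 2062 + 1258 + 2216 + 727 + 1490 = 10770
Weighted proportion = 6124 / 10770 = 0.56861653

0.57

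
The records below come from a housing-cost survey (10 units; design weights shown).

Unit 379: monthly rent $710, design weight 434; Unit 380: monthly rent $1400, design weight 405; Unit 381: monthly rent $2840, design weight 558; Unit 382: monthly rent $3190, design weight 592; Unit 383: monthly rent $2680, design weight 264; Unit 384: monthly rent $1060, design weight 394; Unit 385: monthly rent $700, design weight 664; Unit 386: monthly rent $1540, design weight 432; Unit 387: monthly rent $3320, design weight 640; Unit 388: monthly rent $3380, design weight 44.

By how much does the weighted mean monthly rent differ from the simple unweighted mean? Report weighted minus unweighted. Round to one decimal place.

Unweighted sum = 710 + 1400 + 2840 + 3190 + 2680 + 1060 + 700 + 1540 + 3320 + 3380 = 20820
Unweighted mean = 20820 / 10 = 2082
Weighted sum = 710×434 + 1400×405 + 2840×558 + 3190×592 + 2680×264 + 1060×394 + 700×664 + 1540×432 + 3320×640 + 3380×44
  = 308140 + 567000 + 1584720 + 1888480 + 707520 + 417640 + 464800 + 665280 + 2124800 + 148720 = 8877100
Sum of weights = 434 + 405 + 558 + 592 + 264 + 394 + 664 + 432 + 640 + 44 = 4427
Weighted mean = 8877100 / 4427 = 2005.218
Difference (weighted minus unweighted) = -76.782019

-76.8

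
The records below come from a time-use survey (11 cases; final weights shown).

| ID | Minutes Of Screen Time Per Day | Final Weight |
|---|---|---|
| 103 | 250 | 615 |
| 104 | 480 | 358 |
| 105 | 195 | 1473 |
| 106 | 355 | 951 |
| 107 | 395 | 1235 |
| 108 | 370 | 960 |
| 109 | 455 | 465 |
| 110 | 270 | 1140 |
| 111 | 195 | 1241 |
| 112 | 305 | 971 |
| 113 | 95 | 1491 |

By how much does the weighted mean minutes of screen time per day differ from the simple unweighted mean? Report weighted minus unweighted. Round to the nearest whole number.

Unweighted sum = 3365
Unweighted mean = 3365 / 11 = 305.90909
Weighted sum = 250×615 + 480×358 + 195×1473 + 355×951 + 395×1235 + 370×960 + 455×465 + 270×1140 + 195×1241 + 305×971 + 95×1491
  = 2992625
Sum of weights = 615 + 358 + 1473 + 951 + 1235 + 960 + 465 + 1140 + 1241 + 971 + 1491 = 10900
Weighted mean = 2992625 / 10900 = 274.55275
Difference (weighted minus unweighted) = -31.356339

-31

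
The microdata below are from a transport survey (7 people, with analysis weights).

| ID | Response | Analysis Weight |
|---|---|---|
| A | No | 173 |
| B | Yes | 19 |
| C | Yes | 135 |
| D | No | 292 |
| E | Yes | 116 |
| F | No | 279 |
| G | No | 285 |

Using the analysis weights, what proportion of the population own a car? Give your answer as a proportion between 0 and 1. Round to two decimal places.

Sum of weights for 'Yes' = 19 + 135 + 116 = 270
Total weight = 173 + 19 + 135 + 292 + 116 + 279 + 285 = 1299
Weighted proportion = 270 / 1299 = 0.20785219

0.21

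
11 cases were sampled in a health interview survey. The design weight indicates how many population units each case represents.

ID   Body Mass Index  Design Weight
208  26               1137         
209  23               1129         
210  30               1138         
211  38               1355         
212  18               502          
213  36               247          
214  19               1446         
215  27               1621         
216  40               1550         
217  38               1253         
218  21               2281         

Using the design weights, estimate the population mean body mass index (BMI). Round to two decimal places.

Weighted sum = 387843
Sum of weights = 1137 + 1129 + 1138 + 1355 + 502 + 247 + 1446 + 1621 + 1550 + 1253 + 2281 = 13659
Weighted mean = 387843 / 13659 = 28.394685

28.39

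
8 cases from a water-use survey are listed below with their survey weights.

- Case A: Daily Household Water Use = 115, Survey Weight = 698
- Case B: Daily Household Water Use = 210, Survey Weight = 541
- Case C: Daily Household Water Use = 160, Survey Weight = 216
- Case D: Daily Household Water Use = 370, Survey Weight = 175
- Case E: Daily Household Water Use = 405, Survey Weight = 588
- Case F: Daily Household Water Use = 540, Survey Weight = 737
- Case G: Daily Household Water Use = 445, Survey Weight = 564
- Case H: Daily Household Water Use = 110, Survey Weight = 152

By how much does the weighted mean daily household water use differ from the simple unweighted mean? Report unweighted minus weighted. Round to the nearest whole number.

-32

Unweighted sum = 115 + 210 + 160 + 370 + 405 + 540 + 445 + 110 = 2355
Unweighted mean = 2355 / 8 = 294.375
Weighted sum = 115×698 + 210×541 + 160×216 + 370×175 + 405×588 + 540×737 + 445×564 + 110×152
  = 1197010
Sum of weights = 698 + 541 + 216 + 175 + 588 + 737 + 564 + 152 = 3671
Weighted mean = 1197010 / 3671 = 326.07192
Difference (unweighted minus weighted) = -31.696915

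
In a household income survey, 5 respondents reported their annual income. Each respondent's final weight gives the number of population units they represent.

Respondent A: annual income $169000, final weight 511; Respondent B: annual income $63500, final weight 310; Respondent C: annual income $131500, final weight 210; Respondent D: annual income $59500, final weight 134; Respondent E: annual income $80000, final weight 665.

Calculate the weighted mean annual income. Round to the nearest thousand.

Weighted sum = 169000×511 + 63500×310 + 131500×210 + 59500×134 + 80000×665
  = 86359000 + 19685000 + 27615000 + 7973000 + 53200000 = 194832000
Sum of weights = 511 + 310 + 210 + 134 + 665 = 1830
Weighted mean = 194832000 / 1830 = 106465.57

106000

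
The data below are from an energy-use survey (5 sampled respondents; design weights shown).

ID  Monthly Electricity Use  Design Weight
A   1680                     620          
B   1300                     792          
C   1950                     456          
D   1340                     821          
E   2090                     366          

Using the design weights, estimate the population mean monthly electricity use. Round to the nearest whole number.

1580

Weighted sum = 1680×620 + 1300×792 + 1950×456 + 1340×821 + 2090×366
  = 4825480
Sum of weights = 620 + 792 + 456 + 821 + 366 = 3055
Weighted mean = 4825480 / 3055 = 1579.5352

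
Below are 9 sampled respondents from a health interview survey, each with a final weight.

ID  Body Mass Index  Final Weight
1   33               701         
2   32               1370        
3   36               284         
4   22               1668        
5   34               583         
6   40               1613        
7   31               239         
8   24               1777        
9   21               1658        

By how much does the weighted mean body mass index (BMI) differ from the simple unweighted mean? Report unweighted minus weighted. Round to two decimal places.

Unweighted sum = 33 + 32 + 36 + 22 + 34 + 40 + 31 + 24 + 21 = 273
Unweighted mean = 273 / 9 = 30.333333
Weighted sum = 33×701 + 32×1370 + 36×284 + 22×1668 + 34×583 + 40×1613 + 31×239 + 24×1777 + 21×1658
  = 23133 + 43840 + 10224 + 36696 + 19822 + 64520 + 7409 + 42648 + 34818 = 283110
Sum of weights = 701 + 1370 + 284 + 1668 + 583 + 1613 + 239 + 1777 + 1658 = 9893
Weighted mean = 283110 / 9893 = 28.617204
Difference (unweighted minus weighted) = 1.7161292

1.72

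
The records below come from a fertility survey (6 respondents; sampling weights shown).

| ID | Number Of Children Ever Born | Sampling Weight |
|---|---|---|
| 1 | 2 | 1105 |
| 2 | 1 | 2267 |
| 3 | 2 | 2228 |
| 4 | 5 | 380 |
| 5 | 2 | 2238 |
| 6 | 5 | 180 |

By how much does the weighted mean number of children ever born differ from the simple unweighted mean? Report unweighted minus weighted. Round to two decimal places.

Unweighted sum = 2 + 1 + 2 + 5 + 2 + 5 = 17
Unweighted mean = 17 / 6 = 2.8333333
Weighted sum = 2×1105 + 1×2267 + 2×2228 + 5×380 + 2×2238 + 5×180
  = 2210 + 2267 + 4456 + 1900 + 4476 + 900 = 16209
Sum of weights = 1105 + 2267 + 2228 + 380 + 2238 + 180 = 8398
Weighted mean = 16209 / 8398 = 1.9301024
Difference (unweighted minus weighted) = 0.90323093

0.90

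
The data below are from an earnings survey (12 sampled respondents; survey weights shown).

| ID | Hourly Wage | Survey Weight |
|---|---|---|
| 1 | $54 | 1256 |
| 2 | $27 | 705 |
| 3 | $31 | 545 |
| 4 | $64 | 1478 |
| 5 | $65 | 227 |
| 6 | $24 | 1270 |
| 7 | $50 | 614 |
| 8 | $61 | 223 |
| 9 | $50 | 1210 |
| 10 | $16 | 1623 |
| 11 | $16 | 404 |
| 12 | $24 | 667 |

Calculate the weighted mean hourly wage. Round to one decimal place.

Weighted sum = 54×1256 + 27×705 + 31×545 + 64×1478 + 65×227 + 24×1270 + 50×614 + 61×223 + 50×1210 + 16×1623 + 16×404 + 24×667
  = 396824
Sum of weights = 1256 + 705 + 545 + 1478 + 227 + 1270 + 614 + 223 + 1210 + 1623 + 404 + 667 = 10222
Weighted mean = 396824 / 10222 = 38.820583

38.8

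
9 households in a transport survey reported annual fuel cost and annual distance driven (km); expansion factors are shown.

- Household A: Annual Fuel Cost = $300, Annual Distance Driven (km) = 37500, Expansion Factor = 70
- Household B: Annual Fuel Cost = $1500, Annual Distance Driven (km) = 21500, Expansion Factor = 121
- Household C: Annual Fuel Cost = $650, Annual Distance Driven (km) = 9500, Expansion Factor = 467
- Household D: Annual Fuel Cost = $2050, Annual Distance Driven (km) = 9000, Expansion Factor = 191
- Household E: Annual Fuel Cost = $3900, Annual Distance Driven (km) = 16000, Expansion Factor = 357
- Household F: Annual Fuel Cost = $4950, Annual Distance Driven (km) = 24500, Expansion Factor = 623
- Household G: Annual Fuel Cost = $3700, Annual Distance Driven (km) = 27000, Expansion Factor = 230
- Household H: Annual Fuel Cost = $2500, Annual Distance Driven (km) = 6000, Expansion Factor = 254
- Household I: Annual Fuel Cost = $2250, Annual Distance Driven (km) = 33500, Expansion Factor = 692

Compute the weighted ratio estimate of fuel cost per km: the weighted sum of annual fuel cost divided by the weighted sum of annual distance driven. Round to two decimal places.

0.13

Σ wᵢ·y = 300×70 + 1500×121 + 650×467 + 2050×191 + 3900×357 + 4950×623 + 3700×230 + 2500×254 + 2250×692
  = 21000 + 181500 + 303550 + 391550 + 1392300 + 3083850 + 851000 + 635000 + 1557000 = 8416750
Σ wᵢ·x = 37500×70 + 21500×121 + 9500×467 + 9000×191 + 16000×357 + 24500×623 + 27000×230 + 6000×254 + 33500×692
  = 63273500
Ratio = 8416750 / 63273500 = 0.13302172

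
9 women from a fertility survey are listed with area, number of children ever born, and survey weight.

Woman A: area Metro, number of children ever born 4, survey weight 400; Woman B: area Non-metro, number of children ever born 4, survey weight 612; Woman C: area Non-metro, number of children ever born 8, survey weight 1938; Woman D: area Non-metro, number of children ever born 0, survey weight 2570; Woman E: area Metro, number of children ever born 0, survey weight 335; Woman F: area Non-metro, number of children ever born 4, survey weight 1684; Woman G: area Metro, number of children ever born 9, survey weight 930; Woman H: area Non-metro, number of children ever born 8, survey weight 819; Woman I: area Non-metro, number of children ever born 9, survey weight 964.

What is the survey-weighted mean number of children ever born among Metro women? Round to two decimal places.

Metro rows: A, E, G
Weighted sum = 4×400 + 0×335 + 9×930
  = 9970
Sum of weights = 400 + 335 + 930 = 1665
Weighted mean = 9970 / 1665 = 5.987988

5.99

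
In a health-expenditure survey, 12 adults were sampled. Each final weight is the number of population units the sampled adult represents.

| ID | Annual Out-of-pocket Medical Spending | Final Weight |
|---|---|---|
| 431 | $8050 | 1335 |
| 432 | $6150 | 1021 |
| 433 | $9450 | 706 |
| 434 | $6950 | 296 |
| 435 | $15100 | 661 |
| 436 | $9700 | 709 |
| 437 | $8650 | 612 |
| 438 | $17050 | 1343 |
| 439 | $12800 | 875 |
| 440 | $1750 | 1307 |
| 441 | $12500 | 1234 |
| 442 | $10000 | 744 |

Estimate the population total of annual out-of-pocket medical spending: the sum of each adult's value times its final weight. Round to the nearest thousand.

107157000

Weighted total = 8050×1335 + 6150×1021 + 9450×706 + 6950×296 + 15100×661 + 9700×709 + 8650×612 + 17050×1343 + 12800×875 + 1750×1307 + 12500×1234 + 10000×744
  = 10746750 + 6279150 + 6671700 + 2057200 + 9981100 + 6877300 + 5293800 + 22898150 + 11200000 + 2287250 + 15425000 + 7440000 = 107157400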